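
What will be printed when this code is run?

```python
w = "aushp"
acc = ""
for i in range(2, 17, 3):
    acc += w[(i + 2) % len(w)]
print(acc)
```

psahu

i=2: add w[4]='p' → 'p'
i=5: add w[2]='s' → 'ps'
i=8: add w[0]='a' → 'psa'
i=11: add w[3]='h' → 'psah'
i=14: add w[1]='u' → 'psahu'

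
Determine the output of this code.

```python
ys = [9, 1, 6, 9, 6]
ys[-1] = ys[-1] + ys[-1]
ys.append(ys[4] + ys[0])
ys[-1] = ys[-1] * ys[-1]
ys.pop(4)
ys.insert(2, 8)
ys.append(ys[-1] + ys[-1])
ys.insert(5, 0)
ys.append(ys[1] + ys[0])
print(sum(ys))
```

ys[-1] = ys[-1]+ys[-1] = 6+6 = 12 → [9, 1, 6, 9, 12]
append ys[4]+ys[0] = 12+9 = 21 → [9, 1, 6, 9, 12, 21]
ys[-1] = ys[-1]*ys[-1] = 21*21 = 441 → [9, 1, 6, 9, 12, 441]
pop(4) removes 12 → [9, 1, 6, 9, 441]
insert 8 at 2 → [9, 1, 8, 6, 9, 441]
append ys[-1]+ys[-1] = 441+441 = 882 → [9, 1, 8, 6, 9, 441, 882]
insert 0 at 5 → [9, 1, 8, 6, 9, 0, 441, 882]
append ys[1]+ys[0] = 1+9 = 10 → [9, 1, 8, 6, 9, 0, 441, 882, 10]
sum = 1366

1366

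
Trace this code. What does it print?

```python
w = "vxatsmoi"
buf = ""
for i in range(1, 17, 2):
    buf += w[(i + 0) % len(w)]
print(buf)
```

xtmixtmi

i=1: add w[1]='x' → 'x'
i=3: add w[3]='t' → 'xt'
i=5: add w[5]='m' → 'xtm'
i=7: add w[7]='i' → 'xtmi'
i=9: add w[1]='x' → 'xtmix'
i=11: add w[3]='t' → 'xtmixt'
i=13: add w[5]='m' → 'xtmixtm'
i=15: add w[7]='i' → 'xtmixtmi'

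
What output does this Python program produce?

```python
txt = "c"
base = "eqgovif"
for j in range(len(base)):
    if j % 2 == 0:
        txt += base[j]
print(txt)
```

cegvf

j=0: add 'e' → 'ce'
j=1: skip
j=2: add 'g' → 'ceg'
j=3: skip
j=4: add 'v' → 'cegv'
j=5: skip
j=6: add 'f' → 'cegvf'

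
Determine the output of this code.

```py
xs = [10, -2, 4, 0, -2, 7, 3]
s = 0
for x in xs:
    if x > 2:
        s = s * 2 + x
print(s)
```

113

x=10: >2, s = 0*2+10 = 10
x=-2: not >2
x=4: >2, s = 10*2+4 = 24
x=0: not >2
x=-2: not >2
x=7: >2, s = 24*2+7 = 55
x=3: >2, s = 55*2+3 = 113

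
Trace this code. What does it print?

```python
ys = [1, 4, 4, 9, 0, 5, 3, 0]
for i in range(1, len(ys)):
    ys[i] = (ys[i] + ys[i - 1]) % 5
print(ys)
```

i=1: ys[1] = (4+1)%5 = 0 → [1, 0, 4, 9, 0, 5, 3, 0]
i=2: ys[2] = (4+0)%5 = 4 → [1, 0, 4, 9, 0, 5, 3, 0]
i=3: ys[3] = (9+4)%5 = 3 → [1, 0, 4, 3, 0, 5, 3, 0]
i=4: ys[4] = (0+3)%5 = 3 → [1, 0, 4, 3, 3, 5, 3, 0]
i=5: ys[5] = (5+3)%5 = 3 → [1, 0, 4, 3, 3, 3, 3, 0]
i=6: ys[6] = (3+3)%5 = 1 → [1, 0, 4, 3, 3, 3, 1, 0]
i=7: ys[7] = (0+1)%5 = 1 → [1, 0, 4, 3, 3, 3, 1, 1]

[1, 0, 4, 3, 3, 3, 1, 1]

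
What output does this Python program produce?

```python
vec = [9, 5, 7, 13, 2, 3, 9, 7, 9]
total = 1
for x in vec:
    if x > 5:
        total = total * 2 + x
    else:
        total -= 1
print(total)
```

x=9: >5, total = 1*2+9 = 11
x=5: not >5, total = 11-1 = 10
x=7: >5, total = 10*2+7 = 27
x=13: >5, total = 27*2+13 = 67
x=2: not >5, total = 67-1 = 66
x=3: not >5, total = 66-1 = 65
x=9: >5, total = 65*2+9 = 139
x=7: >5, total = 139*2+7 = 285
x=9: >5, total = 285*2+9 = 579

579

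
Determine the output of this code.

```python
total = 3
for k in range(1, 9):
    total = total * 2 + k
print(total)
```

k=1: total = 3*2+1 = 7
k=2: total = 7*2+2 = 16
k=3: total = 16*2+3 = 35
k=4: total = 35*2+4 = 74
k=5: total = 74*2+5 = 153
k=6: total = 153*2+6 = 312
k=7: total = 312*2+7 = 631
k=8: total = 631*2+8 = 1270

1270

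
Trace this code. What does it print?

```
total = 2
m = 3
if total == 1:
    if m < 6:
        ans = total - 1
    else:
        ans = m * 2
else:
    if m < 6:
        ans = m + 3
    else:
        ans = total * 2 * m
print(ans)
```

6

total=2, m=3
total == 1 is False; m < 6 is True
→ ans = m + 3 = 6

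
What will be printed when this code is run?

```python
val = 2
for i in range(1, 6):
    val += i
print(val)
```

i=1: val = 2+1 = 3
i=2: val = 3+2 = 5
i=3: val = 5+3 = 8
i=4: val = 8+4 = 12
i=5: val = 12+5 = 17

17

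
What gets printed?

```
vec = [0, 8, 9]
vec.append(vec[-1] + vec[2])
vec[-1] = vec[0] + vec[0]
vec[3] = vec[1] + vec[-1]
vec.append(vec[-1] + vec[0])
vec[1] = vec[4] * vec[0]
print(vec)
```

append vec[-1]+vec[2] = 9+9 = 18 → [0, 8, 9, 18]
vec[-1] = vec[0]+vec[0] = 0+0 = 0 → [0, 8, 9, 0]
vec[3] = vec[1]+vec[-1] = 8+0 = 8 → [0, 8, 9, 8]
append vec[-1]+vec[0] = 8+0 = 8 → [0, 8, 9, 8, 8]
vec[1] = vec[4]*vec[0] = 8*0 = 0 → [0, 0, 9, 8, 8]

[0, 0, 9, 8, 8]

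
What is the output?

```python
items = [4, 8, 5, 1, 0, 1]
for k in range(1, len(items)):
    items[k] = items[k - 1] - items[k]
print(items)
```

[4, -4, -9, -10, -10, -11]

k=1: items[1] = 4-8 = -4 → [4, -4, 5, 1, 0, 1]
k=2: items[2] = (-4)-5 = -9 → [4, -4, -9, 1, 0, 1]
k=3: items[3] = (-9)-1 = -10 → [4, -4, -9, -10, 0, 1]
k=4: items[4] = (-10)-0 = -10 → [4, -4, -9, -10, -10, 1]
k=5: items[5] = (-10)-1 = -11 → [4, -4, -9, -10, -10, -11]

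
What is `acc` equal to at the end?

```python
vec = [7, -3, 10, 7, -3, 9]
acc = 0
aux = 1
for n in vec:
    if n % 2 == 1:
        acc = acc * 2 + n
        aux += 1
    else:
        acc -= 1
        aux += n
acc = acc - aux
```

n=7: odd, acc = 0*2+7 = 7; aux=2
n=-3: odd, acc = 7*2+(-3) = 11; aux=3
n=10: not odd, acc = 11-1 = 10; aux=13
n=7: odd, acc = 10*2+7 = 27; aux=14
n=-3: odd, acc = 27*2+(-3) = 51; aux=15
n=9: odd, acc = 51*2+9 = 111; aux=16
acc-aux = 111-16 = 95

95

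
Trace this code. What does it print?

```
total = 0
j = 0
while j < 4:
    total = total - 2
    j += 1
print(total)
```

-8

j=0: total = 0-2 = -2
j=1: total = (-2)-2 = -4
j=2: total = (-4)-2 = -6
j=3: total = (-6)-2 = -8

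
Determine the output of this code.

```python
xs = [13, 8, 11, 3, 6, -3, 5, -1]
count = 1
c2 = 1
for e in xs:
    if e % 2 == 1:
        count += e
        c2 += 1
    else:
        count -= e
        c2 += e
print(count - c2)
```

e=13: odd, count = 1+13 = 14; c2=2
e=8: not odd, count = 14-8 = 6; c2=10
e=11: odd, count = 6+11 = 17; c2=11
e=3: odd, count = 17+3 = 20; c2=12
e=6: not odd, count = 20-6 = 14; c2=18
e=-3: odd, count = 14+(-3) = 11; c2=19
e=5: odd, count = 11+5 = 16; c2=20
e=-1: odd, count = 16+(-1) = 15; c2=21
count-c2 = 15-21 = -6

-6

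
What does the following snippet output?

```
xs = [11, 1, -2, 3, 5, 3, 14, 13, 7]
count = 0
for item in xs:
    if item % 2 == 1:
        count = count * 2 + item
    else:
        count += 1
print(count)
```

905

item=11: odd, count = 0*2+11 = 11
item=1: odd, count = 11*2+1 = 23
item=-2: not odd, count = 23+1 = 24
item=3: odd, count = 24*2+3 = 51
item=5: odd, count = 51*2+5 = 107
item=3: odd, count = 107*2+3 = 217
item=14: not odd, count = 217+1 = 218
item=13: odd, count = 218*2+13 = 449
item=7: odd, count = 449*2+7 = 905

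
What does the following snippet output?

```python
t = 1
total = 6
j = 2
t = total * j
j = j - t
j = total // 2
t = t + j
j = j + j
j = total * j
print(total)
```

t = 6*2 = 12
j = 2-12 = -10
j = 6//2 = 3
t = 12+3 = 15
j = 3+3 = 6
j = 6*6 = 36

6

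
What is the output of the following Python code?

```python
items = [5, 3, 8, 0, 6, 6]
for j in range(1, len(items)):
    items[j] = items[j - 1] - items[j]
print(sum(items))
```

j=1: items[1] = 5-3 = 2 → [5, 2, 8, 0, 6, 6]
j=2: items[2] = 2-8 = -6 → [5, 2, -6, 0, 6, 6]
j=3: items[3] = (-6)-0 = -6 → [5, 2, -6, -6, 6, 6]
j=4: items[4] = (-6)-6 = -12 → [5, 2, -6, -6, -12, 6]
j=5: items[5] = (-12)-6 = -18 → [5, 2, -6, -6, -12, -18]
sum = -35

-35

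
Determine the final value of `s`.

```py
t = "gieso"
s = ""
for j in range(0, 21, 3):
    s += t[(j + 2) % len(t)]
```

'egsioeg'

j=0: add t[2]='e' → 'e'
j=3: add t[0]='g' → 'eg'
j=6: add t[3]='s' → 'egs'
j=9: add t[1]='i' → 'egsi'
j=12: add t[4]='o' → 'egsio'
j=15: add t[2]='e' → 'egsioe'
j=18: add t[0]='g' → 'egsioeg'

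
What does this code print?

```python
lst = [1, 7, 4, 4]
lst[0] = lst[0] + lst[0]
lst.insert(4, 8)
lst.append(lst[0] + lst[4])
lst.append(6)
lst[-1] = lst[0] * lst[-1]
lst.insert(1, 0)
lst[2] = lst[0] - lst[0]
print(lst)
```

lst[0] = lst[0]+lst[0] = 1+1 = 2 → [2, 7, 4, 4]
insert 8 at 4 → [2, 7, 4, 4, 8]
append lst[0]+lst[4] = 2+8 = 10 → [2, 7, 4, 4, 8, 10]
append 6 → [2, 7, 4, 4, 8, 10, 6]
lst[-1] = lst[0]*lst[-1] = 2*6 = 12 → [2, 7, 4, 4, 8, 10, 12]
insert 0 at 1 → [2, 0, 7, 4, 4, 8, 10, 12]
lst[2] = lst[0]-lst[0] = 2-2 = 0 → [2, 0, 0, 4, 4, 8, 10, 12]

[2, 0, 0, 4, 4, 8, 10, 12]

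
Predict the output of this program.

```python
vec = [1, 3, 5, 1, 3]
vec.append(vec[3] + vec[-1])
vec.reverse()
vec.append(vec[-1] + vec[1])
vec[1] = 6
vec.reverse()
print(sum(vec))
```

24

append vec[3]+vec[-1] = 1+3 = 4 → [1, 3, 5, 1, 3, 4]
reverse → [4, 3, 1, 5, 3, 1]
append vec[-1]+vec[1] = 1+3 = 4 → [4, 3, 1, 5, 3, 1, 4]
vec[1] = 6 → [4, 6, 1, 5, 3, 1, 4]
reverse → [4, 1, 3, 5, 1, 6, 4]
sum = 24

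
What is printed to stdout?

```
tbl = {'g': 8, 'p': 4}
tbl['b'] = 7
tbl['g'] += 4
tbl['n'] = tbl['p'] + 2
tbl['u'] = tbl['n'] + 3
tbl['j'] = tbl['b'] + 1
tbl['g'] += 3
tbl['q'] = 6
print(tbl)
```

tbl['b'] = 7 → {'g': 8, 'p': 4, 'b': 7}
tbl['g'] = 8+4 = 12 → {'g': 12, 'p': 4, 'b': 7}
tbl['n'] = tbl['p']+2 = 6 → {'g': 12, 'p': 4, 'b': 7, 'n': 6}
tbl['u'] = tbl['n']+3 = 9 → {'g': 12, 'p': 4, 'b': 7, 'n': 6, 'u': 9}
tbl['j'] = tbl['b']+1 = 8 → {'g': 12, 'p': 4, 'b': 7, 'n': 6, 'u': 9, 'j': 8}
tbl['g'] = 12+3 = 15 → {'g': 15, 'p': 4, 'b': 7, 'n': 6, 'u': 9, 'j': 8}
tbl['q'] = 6 → {'g': 15, 'p': 4, 'b': 7, 'n': 6, 'u': 9, 'j': 8, 'q': 6}

{'g': 15, 'p': 4, 'b': 7, 'n': 6, 'u': 9, 'j': 8, 'q': 6}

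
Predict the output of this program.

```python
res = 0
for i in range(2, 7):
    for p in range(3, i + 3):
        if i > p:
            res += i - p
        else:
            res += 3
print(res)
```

52

i=2,p=3: not 2>3, res = 0+3 = 3
i=2,p=4: not 2>4, res = 3+3 = 6
i=3,p=3: not 3>3, res = 6+3 = 9
i=3,p=4: not 3>4, res = 9+3 = 12
i=3,p=5: not 3>5, res = 12+3 = 15
i=4,p=3: 4>3, res = 15+1 = 16
i=4,p=4: not 4>4, res = 16+3 = 19
i=4,p=5: not 4>5, res = 19+3 = 22
i=4,p=6: not 4>6, res = 22+3 = 25
i=5,p=3: 5>3, res = 25+2 = 27
i=5,p=4: 5>4, res = 27+1 = 28
i=5,p=5: not 5>5, res = 28+3 = 31
i=5,p=6: not 5>6, res = 31+3 = 34
i=5,p=7: not 5>7, res = 34+3 = 37
i=6,p=3: 6>3, res = 37+3 = 40
i=6,p=4: 6>4, res = 40+2 = 42
i=6,p=5: 6>5, res = 42+1 = 43
i=6,p=6: not 6>6, res = 43+3 = 46
i=6,p=7: not 6>7, res = 46+3 = 49
i=6,p=8: not 6>8, res = 49+3 = 52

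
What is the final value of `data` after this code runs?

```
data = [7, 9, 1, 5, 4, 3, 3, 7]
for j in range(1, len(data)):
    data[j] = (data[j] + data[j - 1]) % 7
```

j=1: data[1] = (9+7)%7 = 2 → [7, 2, 1, 5, 4, 3, 3, 7]
j=2: data[2] = (1+2)%7 = 3 → [7, 2, 3, 5, 4, 3, 3, 7]
j=3: data[3] = (5+3)%7 = 1 → [7, 2, 3, 1, 4, 3, 3, 7]
j=4: data[4] = (4+1)%7 = 5 → [7, 2, 3, 1, 5, 3, 3, 7]
j=5: data[5] = (3+5)%7 = 1 → [7, 2, 3, 1, 5, 1, 3, 7]
j=6: data[6] = (3+1)%7 = 4 → [7, 2, 3, 1, 5, 1, 4, 7]
j=7: data[7] = (7+4)%7 = 4 → [7, 2, 3, 1, 5, 1, 4, 4]

[7, 2, 3, 1, 5, 1, 4, 4]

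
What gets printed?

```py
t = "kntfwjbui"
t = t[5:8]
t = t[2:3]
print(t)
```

slice [5:8] → 'jbu'
slice [2:3] → 'u'

u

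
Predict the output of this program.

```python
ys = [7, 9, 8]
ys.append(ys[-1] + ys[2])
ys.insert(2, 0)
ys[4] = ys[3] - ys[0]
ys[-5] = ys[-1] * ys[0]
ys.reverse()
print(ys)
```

append ys[-1]+ys[2] = 8+8 = 16 → [7, 9, 8, 16]
insert 0 at 2 → [7, 9, 0, 8, 16]
ys[4] = ys[3]-ys[0] = 8-7 = 1 → [7, 9, 0, 8, 1]
ys[-5] = ys[-1]*ys[0] = 1*7 = 7 → [7, 9, 0, 8, 1]
reverse → [1, 8, 0, 9, 7]

[1, 8, 0, 9, 7]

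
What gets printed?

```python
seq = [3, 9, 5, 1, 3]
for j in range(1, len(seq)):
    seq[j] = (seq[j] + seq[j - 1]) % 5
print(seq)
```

j=1: seq[1] = (9+3)%5 = 2 → [3, 2, 5, 1, 3]
j=2: seq[2] = (5+2)%5 = 2 → [3, 2, 2, 1, 3]
j=3: seq[3] = (1+2)%5 = 3 → [3, 2, 2, 3, 3]
j=4: seq[4] = (3+3)%5 = 1 → [3, 2, 2, 3, 1]

[3, 2, 2, 3, 1]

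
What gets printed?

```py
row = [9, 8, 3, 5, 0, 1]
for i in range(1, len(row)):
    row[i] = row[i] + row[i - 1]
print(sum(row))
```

122

i=1: row[1] = 8+9 = 17 → [9, 17, 3, 5, 0, 1]
i=2: row[2] = 3+17 = 20 → [9, 17, 20, 5, 0, 1]
i=3: row[3] = 5+20 = 25 → [9, 17, 20, 25, 0, 1]
i=4: row[4] = 0+25 = 25 → [9, 17, 20, 25, 25, 1]
i=5: row[5] = 1+25 = 26 → [9, 17, 20, 25, 25, 26]
sum = 122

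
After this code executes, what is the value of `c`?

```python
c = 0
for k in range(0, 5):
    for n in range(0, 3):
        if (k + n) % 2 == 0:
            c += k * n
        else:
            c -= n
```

k=0,n=0: even sum, c = 0+0 = 0
k=0,n=1: odd sum, c = 0-1 = -1
k=0,n=2: even sum, c = (-1)+0 = -1
k=1,n=0: odd sum, c = (-1)-0 = -1
k=1,n=1: even sum, c = (-1)+1 = 0
k=1,n=2: odd sum, c = 0-2 = -2
k=2,n=0: even sum, c = (-2)+0 = -2
k=2,n=1: odd sum, c = (-2)-1 = -3
k=2,n=2: even sum, c = (-3)+4 = 1
k=3,n=0: odd sum, c = 1-0 = 1
k=3,n=1: even sum, c = 1+3 = 4
k=3,n=2: odd sum, c = 4-2 = 2
k=4,n=0: even sum, c = 2+0 = 2
k=4,n=1: odd sum, c = 2-1 = 1
k=4,n=2: even sum, c = 1+8 = 9

9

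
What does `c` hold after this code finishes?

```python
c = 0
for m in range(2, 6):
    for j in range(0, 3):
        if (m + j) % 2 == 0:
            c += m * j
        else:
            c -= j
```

14

m=2,j=0: even sum, c = 0+0 = 0
m=2,j=1: odd sum, c = 0-1 = -1
m=2,j=2: even sum, c = (-1)+4 = 3
m=3,j=0: odd sum, c = 3-0 = 3
m=3,j=1: even sum, c = 3+3 = 6
m=3,j=2: odd sum, c = 6-2 = 4
m=4,j=0: even sum, c = 4+0 = 4
m=4,j=1: odd sum, c = 4-1 = 3
m=4,j=2: even sum, c = 3+8 = 11
m=5,j=0: odd sum, c = 11-0 = 11
m=5,j=1: even sum, c = 11+5 = 16
m=5,j=2: odd sum, c = 16-2 = 14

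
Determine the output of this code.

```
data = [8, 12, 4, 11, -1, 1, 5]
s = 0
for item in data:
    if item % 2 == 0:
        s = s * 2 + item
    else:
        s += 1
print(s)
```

64

item=8: even, s = 0*2+8 = 8
item=12: even, s = 8*2+12 = 28
item=4: even, s = 28*2+4 = 60
item=11: not even, s = 60+1 = 61
item=-1: not even, s = 61+1 = 62
item=1: not even, s = 62+1 = 63
item=5: not even, s = 63+1 = 64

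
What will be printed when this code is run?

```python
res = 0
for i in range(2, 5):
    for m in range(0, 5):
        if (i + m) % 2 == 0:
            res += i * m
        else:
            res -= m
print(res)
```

i=2,m=0: even sum, res = 0+0 = 0
i=2,m=1: odd sum, res = 0-1 = -1
i=2,m=2: even sum, res = (-1)+4 = 3
i=2,m=3: odd sum, res = 3-3 = 0
i=2,m=4: even sum, res = 0+8 = 8
i=3,m=0: odd sum, res = 8-0 = 8
i=3,m=1: even sum, res = 8+3 = 11
i=3,m=2: odd sum, res = 11-2 = 9
i=3,m=3: even sum, res = 9+9 = 18
i=3,m=4: odd sum, res = 18-4 = 14
i=4,m=0: even sum, res = 14+0 = 14
i=4,m=1: odd sum, res = 14-1 = 13
i=4,m=2: even sum, res = 13+8 = 21
i=4,m=3: odd sum, res = 21-3 = 18
i=4,m=4: even sum, res = 18+16 = 34

34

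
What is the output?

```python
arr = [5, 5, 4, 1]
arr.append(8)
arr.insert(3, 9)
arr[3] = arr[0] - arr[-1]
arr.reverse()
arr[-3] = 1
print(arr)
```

append 8 → [5, 5, 4, 1, 8]
insert 9 at 3 → [5, 5, 4, 9, 1, 8]
arr[3] = arr[0]-arr[-1] = 5-8 = -3 → [5, 5, 4, -3, 1, 8]
reverse → [8, 1, -3, 4, 5, 5]
arr[-3] = 1 → [8, 1, -3, 1, 5, 5]

[8, 1, -3, 1, 5, 5]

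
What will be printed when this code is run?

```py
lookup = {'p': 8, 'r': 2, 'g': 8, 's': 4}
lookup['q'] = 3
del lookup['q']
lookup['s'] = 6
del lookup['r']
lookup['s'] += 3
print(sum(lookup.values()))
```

lookup['q'] = 3 → {'p': 8, 'r': 2, 'g': 8, 's': 4, 'q': 3}
del 'q' → {'p': 8, 'r': 2, 'g': 8, 's': 4}
lookup['s'] = 6 → {'p': 8, 'r': 2, 'g': 8, 's': 6}
del 'r' → {'p': 8, 'g': 8, 's': 6}
lookup['s'] = 6+3 = 9 → {'p': 8, 'g': 8, 's': 9}
sum of values = 25

25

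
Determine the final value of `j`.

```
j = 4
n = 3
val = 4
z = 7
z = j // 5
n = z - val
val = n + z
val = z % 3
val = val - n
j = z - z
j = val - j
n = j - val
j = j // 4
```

z = 4//5 = 0
n = 0-4 = -4
val = (-4)+0 = -4
val = 0%3 = 0
val = 0-(-4) = 4
j = 0-0 = 0
j = 4-0 = 4
n = 4-4 = 0
j = 4//4 = 1

1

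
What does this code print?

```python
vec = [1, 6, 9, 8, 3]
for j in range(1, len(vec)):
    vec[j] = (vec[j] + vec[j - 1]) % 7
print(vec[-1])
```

6

j=1: vec[1] = (6+1)%7 = 0 → [1, 0, 9, 8, 3]
j=2: vec[2] = (9+0)%7 = 2 → [1, 0, 2, 8, 3]
j=3: vec[3] = (8+2)%7 = 3 → [1, 0, 2, 3, 3]
j=4: vec[4] = (3+3)%7 = 6 → [1, 0, 2, 3, 6]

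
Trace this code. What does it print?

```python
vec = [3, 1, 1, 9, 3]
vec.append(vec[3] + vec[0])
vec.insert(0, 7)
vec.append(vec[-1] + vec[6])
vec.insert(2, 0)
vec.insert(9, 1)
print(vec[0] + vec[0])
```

append vec[3]+vec[0] = 9+3 = 12 → [3, 1, 1, 9, 3, 12]
insert 7 at 0 → [7, 3, 1, 1, 9, 3, 12]
append vec[-1]+vec[6] = 12+12 = 24 → [7, 3, 1, 1, 9, 3, 12, 24]
insert 0 at 2 → [7, 3, 0, 1, 1, 9, 3, 12, 24]
insert 1 at 9 → [7, 3, 0, 1, 1, 9, 3, 12, 24, 1]
vec[0]+vec[0] = 7+7 = 14

14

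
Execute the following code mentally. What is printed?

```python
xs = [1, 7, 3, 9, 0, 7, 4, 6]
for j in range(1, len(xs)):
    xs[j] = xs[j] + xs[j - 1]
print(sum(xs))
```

155

j=1: xs[1] = 7+1 = 8 → [1, 8, 3, 9, 0, 7, 4, 6]
j=2: xs[2] = 3+8 = 11 → [1, 8, 11, 9, 0, 7, 4, 6]
j=3: xs[3] = 9+11 = 20 → [1, 8, 11, 20, 0, 7, 4, 6]
j=4: xs[4] = 0+20 = 20 → [1, 8, 11, 20, 20, 7, 4, 6]
j=5: xs[5] = 7+20 = 27 → [1, 8, 11, 20, 20, 27, 4, 6]
j=6: xs[6] = 4+27 = 31 → [1, 8, 11, 20, 20, 27, 31, 6]
j=7: xs[7] = 6+31 = 37 → [1, 8, 11, 20, 20, 27, 31, 37]
sum = 155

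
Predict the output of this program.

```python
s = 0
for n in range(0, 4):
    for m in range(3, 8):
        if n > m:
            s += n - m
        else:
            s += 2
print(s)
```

n=0,m=3: not 0>3, s = 0+2 = 2
n=0,m=4: not 0>4, s = 2+2 = 4
n=0,m=5: not 0>5, s = 4+2 = 6
n=0,m=6: not 0>6, s = 6+2 = 8
n=0,m=7: not 0>7, s = 8+2 = 10
n=1,m=3: not 1>3, s = 10+2 = 12
n=1,m=4: not 1>4, s = 12+2 = 14
n=1,m=5: not 1>5, s = 14+2 = 16
n=1,m=6: not 1>6, s = 16+2 = 18
n=1,m=7: not 1>7, s = 18+2 = 20
n=2,m=3: not 2>3, s = 20+2 = 22
n=2,m=4: not 2>4, s = 22+2 = 24
n=2,m=5: not 2>5, s = 24+2 = 26
n=2,m=6: not 2>6, s = 26+2 = 28
n=2,m=7: not 2>7, s = 28+2 = 30
n=3,m=3: not 3>3, s = 30+2 = 32
n=3,m=4: not 3>4, s = 32+2 = 34
n=3,m=5: not 3>5, s = 34+2 = 36
n=3,m=6: not 3>6, s = 36+2 = 38
n=3,m=7: not 3>7, s = 38+2 = 40

40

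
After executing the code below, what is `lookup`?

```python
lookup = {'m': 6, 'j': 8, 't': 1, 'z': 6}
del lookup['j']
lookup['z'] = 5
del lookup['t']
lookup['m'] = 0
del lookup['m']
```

del 'j' → {'m': 6, 't': 1, 'z': 6}
lookup['z'] = 5 → {'m': 6, 't': 1, 'z': 5}
del 't' → {'m': 6, 'z': 5}
lookup['m'] = 0 → {'m': 0, 'z': 5}
del 'm' → {'z': 5}

{'z': 5}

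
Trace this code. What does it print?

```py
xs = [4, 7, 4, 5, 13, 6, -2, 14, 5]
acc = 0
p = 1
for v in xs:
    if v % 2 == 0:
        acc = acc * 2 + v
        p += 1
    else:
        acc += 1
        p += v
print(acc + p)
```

199

v=4: even, acc = 0*2+4 = 4; p=2
v=7: not even, acc = 4+1 = 5; p=9
v=4: even, acc = 5*2+4 = 14; p=10
v=5: not even, acc = 14+1 = 15; p=15
v=13: not even, acc = 15+1 = 16; p=28
v=6: even, acc = 16*2+6 = 38; p=29
v=-2: even, acc = 38*2+(-2) = 74; p=30
v=14: even, acc = 74*2+14 = 162; p=31
v=5: not even, acc = 162+1 = 163; p=36
acc+p = 163+36 = 199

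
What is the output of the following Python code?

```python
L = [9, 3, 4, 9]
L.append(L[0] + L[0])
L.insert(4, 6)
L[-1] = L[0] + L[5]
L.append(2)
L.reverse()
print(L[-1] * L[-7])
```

append L[0]+L[0] = 9+9 = 18 → [9, 3, 4, 9, 18]
insert 6 at 4 → [9, 3, 4, 9, 6, 18]
L[-1] = L[0]+L[5] = 9+18 = 27 → [9, 3, 4, 9, 6, 27]
append 2 → [9, 3, 4, 9, 6, 27, 2]
reverse → [2, 27, 6, 9, 4, 3, 9]
L[-1]*L[-7] = 9*2 = 18

18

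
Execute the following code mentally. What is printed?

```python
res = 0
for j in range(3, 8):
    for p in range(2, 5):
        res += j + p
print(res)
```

j=3,p=2: res = 0+5 = 5
j=3,p=3: res = 5+6 = 11
j=3,p=4: res = 11+7 = 18
j=4,p=2: res = 18+6 = 24
j=4,p=3: res = 24+7 = 31
j=4,p=4: res = 31+8 = 39
j=5,p=2: res = 39+7 = 46
j=5,p=3: res = 46+8 = 54
j=5,p=4: res = 54+9 = 63
j=6,p=2: res = 63+8 = 71
j=6,p=3: res = 71+9 = 80
j=6,p=4: res = 80+10 = 90
j=7,p=2: res = 90+9 = 99
j=7,p=3: res = 99+10 = 109
j=7,p=4: res = 109+11 = 120

120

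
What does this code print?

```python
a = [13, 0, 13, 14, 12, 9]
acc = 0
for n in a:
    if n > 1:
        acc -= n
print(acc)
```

-61

n=13: >1, acc = 0-13 = -13
n=0: not >1
n=13: >1, acc = (-13)-13 = -26
n=14: >1, acc = (-26)-14 = -40
n=12: >1, acc = (-40)-12 = -52
n=9: >1, acc = (-52)-9 = -61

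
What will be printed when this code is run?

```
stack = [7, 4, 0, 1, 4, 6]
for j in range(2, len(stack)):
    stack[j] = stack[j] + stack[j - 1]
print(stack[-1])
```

j=2: stack[2] = 0+4 = 4 → [7, 4, 4, 1, 4, 6]
j=3: stack[3] = 1+4 = 5 → [7, 4, 4, 5, 4, 6]
j=4: stack[4] = 4+5 = 9 → [7, 4, 4, 5, 9, 6]
j=5: stack[5] = 6+9 = 15 → [7, 4, 4, 5, 9, 15]

15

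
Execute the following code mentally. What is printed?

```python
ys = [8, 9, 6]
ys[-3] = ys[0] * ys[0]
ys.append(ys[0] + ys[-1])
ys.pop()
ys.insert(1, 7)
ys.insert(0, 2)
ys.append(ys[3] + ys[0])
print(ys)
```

ys[-3] = ys[0]*ys[0] = 8*8 = 64 → [64, 9, 6]
append ys[0]+ys[-1] = 64+6 = 70 → [64, 9, 6, 70]
pop() removes 70 → [64, 9, 6]
insert 7 at 1 → [64, 7, 9, 6]
insert 2 at 0 → [2, 64, 7, 9, 6]
append ys[3]+ys[0] = 9+2 = 11 → [2, 64, 7, 9, 6, 11]

[2, 64, 7, 9, 6, 11]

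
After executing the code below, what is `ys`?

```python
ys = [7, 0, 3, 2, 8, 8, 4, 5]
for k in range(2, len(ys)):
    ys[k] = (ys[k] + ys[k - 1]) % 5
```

[7, 0, 3, 0, 3, 1, 0, 0]

k=2: ys[2] = (3+0)%5 = 3 → [7, 0, 3, 2, 8, 8, 4, 5]
k=3: ys[3] = (2+3)%5 = 0 → [7, 0, 3, 0, 8, 8, 4, 5]
k=4: ys[4] = (8+0)%5 = 3 → [7, 0, 3, 0, 3, 8, 4, 5]
k=5: ys[5] = (8+3)%5 = 1 → [7, 0, 3, 0, 3, 1, 4, 5]
k=6: ys[6] = (4+1)%5 = 0 → [7, 0, 3, 0, 3, 1, 0, 5]
k=7: ys[7] = (5+0)%5 = 0 → [7, 0, 3, 0, 3, 1, 0, 0]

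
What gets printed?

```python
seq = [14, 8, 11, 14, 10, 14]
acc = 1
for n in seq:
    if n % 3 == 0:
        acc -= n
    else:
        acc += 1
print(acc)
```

7

n=14: not %3==0, acc = 1+1 = 2
n=8: not %3==0, acc = 2+1 = 3
n=11: not %3==0, acc = 3+1 = 4
n=14: not %3==0, acc = 4+1 = 5
n=10: not %3==0, acc = 5+1 = 6
n=14: not %3==0, acc = 6+1 = 7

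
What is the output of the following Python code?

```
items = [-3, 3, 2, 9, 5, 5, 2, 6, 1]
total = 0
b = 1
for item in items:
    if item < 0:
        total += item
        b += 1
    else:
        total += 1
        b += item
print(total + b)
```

40

item=-3: <0, total = 0+(-3) = -3; b=2
item=3: not <0, total = (-3)+1 = -2; b=5
item=2: not <0, total = (-2)+1 = -1; b=7
item=9: not <0, total = (-1)+1 = 0; b=16
item=5: not <0, total = 0+1 = 1; b=21
item=5: not <0, total = 1+1 = 2; b=26
item=2: not <0, total = 2+1 = 3; b=28
item=6: not <0, total = 3+1 = 4; b=34
item=1: not <0, total = 4+1 = 5; b=35
total+b = 5+35 = 40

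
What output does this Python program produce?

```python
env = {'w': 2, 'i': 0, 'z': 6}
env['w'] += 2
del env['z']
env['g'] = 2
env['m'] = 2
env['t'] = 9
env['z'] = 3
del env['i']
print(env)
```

{'w': 4, 'g': 2, 'm': 2, 't': 9, 'z': 3}

env['w'] = 2+2 = 4 → {'w': 4, 'i': 0, 'z': 6}
del 'z' → {'w': 4, 'i': 0}
env['g'] = 2 → {'w': 4, 'i': 0, 'g': 2}
env['m'] = 2 → {'w': 4, 'i': 0, 'g': 2, 'm': 2}
env['t'] = 9 → {'w': 4, 'i': 0, 'g': 2, 'm': 2, 't': 9}
env['z'] = 3 → {'w': 4, 'i': 0, 'g': 2, 'm': 2, 't': 9, 'z': 3}
del 'i' → {'w': 4, 'g': 2, 'm': 2, 't': 9, 'z': 3}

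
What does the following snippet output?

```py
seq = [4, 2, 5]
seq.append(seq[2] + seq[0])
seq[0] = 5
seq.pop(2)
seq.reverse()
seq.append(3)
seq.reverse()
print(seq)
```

append seq[2]+seq[0] = 5+4 = 9 → [4, 2, 5, 9]
seq[0] = 5 → [5, 2, 5, 9]
pop(2) removes 5 → [5, 2, 9]
reverse → [9, 2, 5]
append 3 → [9, 2, 5, 3]
reverse → [3, 5, 2, 9]

[3, 5, 2, 9]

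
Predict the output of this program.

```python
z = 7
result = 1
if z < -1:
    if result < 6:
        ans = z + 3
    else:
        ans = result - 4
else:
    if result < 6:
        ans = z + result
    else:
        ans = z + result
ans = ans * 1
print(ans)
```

z=7, result=1
z < -1 is False; result < 6 is True
→ ans = z + result = 8
ans = 8*1 = 8

8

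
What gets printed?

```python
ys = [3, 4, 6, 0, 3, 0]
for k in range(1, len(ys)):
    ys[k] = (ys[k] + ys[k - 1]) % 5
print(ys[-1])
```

1

k=1: ys[1] = (4+3)%5 = 2 → [3, 2, 6, 0, 3, 0]
k=2: ys[2] = (6+2)%5 = 3 → [3, 2, 3, 0, 3, 0]
k=3: ys[3] = (0+3)%5 = 3 → [3, 2, 3, 3, 3, 0]
k=4: ys[4] = (3+3)%5 = 1 → [3, 2, 3, 3, 1, 0]
k=5: ys[5] = (0+1)%5 = 1 → [3, 2, 3, 3, 1, 1]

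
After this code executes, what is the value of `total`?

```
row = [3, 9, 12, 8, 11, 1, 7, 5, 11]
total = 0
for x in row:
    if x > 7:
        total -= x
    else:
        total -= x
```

x=3: not >7, total = 0-3 = -3
x=9: >7, total = (-3)-9 = -12
x=12: >7, total = (-12)-12 = -24
x=8: >7, total = (-24)-8 = -32
x=11: >7, total = (-32)-11 = -43
x=1: not >7, total = (-43)-1 = -44
x=7: not >7, total = (-44)-7 = -51
x=5: not >7, total = (-51)-5 = -56
x=11: >7, total = (-56)-11 = -67

-67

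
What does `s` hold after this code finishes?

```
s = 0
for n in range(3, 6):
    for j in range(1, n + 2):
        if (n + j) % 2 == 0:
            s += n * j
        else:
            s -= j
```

n=3,j=1: even sum, s = 0+3 = 3
n=3,j=2: odd sum, s = 3-2 = 1
n=3,j=3: even sum, s = 1+9 = 10
n=3,j=4: odd sum, s = 10-4 = 6
n=4,j=1: odd sum, s = 6-1 = 5
n=4,j=2: even sum, s = 5+8 = 13
n=4,j=3: odd sum, s = 13-3 = 10
n=4,j=4: even sum, s = 10+16 = 26
n=4,j=5: odd sum, s = 26-5 = 21
n=5,j=1: even sum, s = 21+5 = 26
n=5,j=2: odd sum, s = 26-2 = 24
n=5,j=3: even sum, s = 24+15 = 39
n=5,j=4: odd sum, s = 39-4 = 35
n=5,j=5: even sum, s = 35+25 = 60
n=5,j=6: odd sum, s = 60-6 = 54

54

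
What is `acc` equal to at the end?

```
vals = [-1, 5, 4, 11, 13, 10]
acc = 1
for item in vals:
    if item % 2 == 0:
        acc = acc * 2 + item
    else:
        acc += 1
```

34

item=-1: not even, acc = 1+1 = 2
item=5: not even, acc = 2+1 = 3
item=4: even, acc = 3*2+4 = 10
item=11: not even, acc = 10+1 = 11
item=13: not even, acc = 11+1 = 12
item=10: even, acc = 12*2+10 = 34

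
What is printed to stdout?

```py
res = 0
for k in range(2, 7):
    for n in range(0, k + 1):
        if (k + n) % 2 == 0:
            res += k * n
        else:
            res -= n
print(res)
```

k=2,n=0: even sum, res = 0+0 = 0
k=2,n=1: odd sum, res = 0-1 = -1
k=2,n=2: even sum, res = (-1)+4 = 3
k=3,n=0: odd sum, res = 3-0 = 3
k=3,n=1: even sum, res = 3+3 = 6
k=3,n=2: odd sum, res = 6-2 = 4
k=3,n=3: even sum, res = 4+9 = 13
k=4,n=0: even sum, res = 13+0 = 13
k=4,n=1: odd sum, res = 13-1 = 12
k=4,n=2: even sum, res = 12+8 = 20
k=4,n=3: odd sum, res = 20-3 = 17
k=4,n=4: even sum, res = 17+16 = 33
k=5,n=0: odd sum, res = 33-0 = 33
k=5,n=1: even sum, res = 33+5 = 38
k=5,n=2: odd sum, res = 38-2 = 36
k=5,n=3: even sum, res = 36+15 = 51
k=5,n=4: odd sum, res = 51-4 = 47
k=5,n=5: even sum, res = 47+25 = 72
k=6,n=0: even sum, res = 72+0 = 72
k=6,n=1: odd sum, res = 72-1 = 71
k=6,n=2: even sum, res = 71+12 = 83
k=6,n=3: odd sum, res = 83-3 = 80
k=6,n=4: even sum, res = 80+24 = 104
k=6,n=5: odd sum, res = 104-5 = 99
k=6,n=6: even sum, res = 99+36 = 135

135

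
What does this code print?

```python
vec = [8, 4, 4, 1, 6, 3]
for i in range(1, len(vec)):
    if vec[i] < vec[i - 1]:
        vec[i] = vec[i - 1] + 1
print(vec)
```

i=1: 4<8, vec[1] = 8+1 = 9 → [8, 9, 4, 1, 6, 3]
i=2: 4<9, vec[2] = 9+1 = 10 → [8, 9, 10, 1, 6, 3]
i=3: 1<10, vec[3] = 10+1 = 11 → [8, 9, 10, 11, 6, 3]
i=4: 6<11, vec[4] = 11+1 = 12 → [8, 9, 10, 11, 12, 3]
i=5: 3<12, vec[5] = 12+1 = 13 → [8, 9, 10, 11, 12, 13]

[8, 9, 10, 11, 12, 13]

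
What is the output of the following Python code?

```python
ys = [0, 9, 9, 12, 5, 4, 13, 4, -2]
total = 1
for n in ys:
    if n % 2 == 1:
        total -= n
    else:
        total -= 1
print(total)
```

-40

n=0: not odd, total = 1-1 = 0
n=9: odd, total = 0-9 = -9
n=9: odd, total = (-9)-9 = -18
n=12: not odd, total = (-18)-1 = -19
n=5: odd, total = (-19)-5 = -24
n=4: not odd, total = (-24)-1 = -25
n=13: odd, total = (-25)-13 = -38
n=4: not odd, total = (-38)-1 = -39
n=-2: not odd, total = (-39)-1 = -40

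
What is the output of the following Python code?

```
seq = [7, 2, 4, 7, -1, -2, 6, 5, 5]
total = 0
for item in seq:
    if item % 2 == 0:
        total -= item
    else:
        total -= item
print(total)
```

-33

item=7: not even, total = 0-7 = -7
item=2: even, total = (-7)-2 = -9
item=4: even, total = (-9)-4 = -13
item=7: not even, total = (-13)-7 = -20
item=-1: not even, total = (-20)-(-1) = -19
item=-2: even, total = (-19)-(-2) = -17
item=6: even, total = (-17)-6 = -23
item=5: not even, total = (-23)-5 = -28
item=5: not even, total = (-28)-5 = -33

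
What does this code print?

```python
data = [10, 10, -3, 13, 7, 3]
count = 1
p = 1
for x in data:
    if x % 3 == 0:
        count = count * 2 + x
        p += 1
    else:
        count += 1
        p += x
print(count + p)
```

56

x=10: not %3==0, count = 1+1 = 2; p=11
x=10: not %3==0, count = 2+1 = 3; p=21
x=-3: %3==0, count = 3*2+(-3) = 3; p=22
x=13: not %3==0, count = 3+1 = 4; p=35
x=7: not %3==0, count = 4+1 = 5; p=42
x=3: %3==0, count = 5*2+3 = 13; p=43
count+p = 13+43 = 56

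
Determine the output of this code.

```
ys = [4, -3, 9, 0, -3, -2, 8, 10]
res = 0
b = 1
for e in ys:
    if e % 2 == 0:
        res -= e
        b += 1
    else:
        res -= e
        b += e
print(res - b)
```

-32

e=4: even, res = 0-4 = -4; b=2
e=-3: not even, res = (-4)-(-3) = -1; b=-1
e=9: not even, res = (-1)-9 = -10; b=8
e=0: even, res = (-10)-0 = -10; b=9
e=-3: not even, res = (-10)-(-3) = -7; b=6
e=-2: even, res = (-7)-(-2) = -5; b=7
e=8: even, res = (-5)-8 = -13; b=8
e=10: even, res = (-13)-10 = -23; b=9
res-b = (-23)-9 = -32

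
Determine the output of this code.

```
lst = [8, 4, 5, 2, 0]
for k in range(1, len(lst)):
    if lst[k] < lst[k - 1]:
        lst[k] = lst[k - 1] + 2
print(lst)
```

k=1: 4<8, lst[1] = 8+2 = 10 → [8, 10, 5, 2, 0]
k=2: 5<10, lst[2] = 10+2 = 12 → [8, 10, 12, 2, 0]
k=3: 2<12, lst[3] = 12+2 = 14 → [8, 10, 12, 14, 0]
k=4: 0<14, lst[4] = 14+2 = 16 → [8, 10, 12, 14, 16]

[8, 10, 12, 14, 16]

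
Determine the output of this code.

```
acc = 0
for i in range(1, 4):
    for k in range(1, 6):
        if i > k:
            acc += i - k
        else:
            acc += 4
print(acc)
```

52

i=1,k=1: not 1>1, acc = 0+4 = 4
i=1,k=2: not 1>2, acc = 4+4 = 8
i=1,k=3: not 1>3, acc = 8+4 = 12
i=1,k=4: not 1>4, acc = 12+4 = 16
i=1,k=5: not 1>5, acc = 16+4 = 20
i=2,k=1: 2>1, acc = 20+1 = 21
i=2,k=2: not 2>2, acc = 21+4 = 25
i=2,k=3: not 2>3, acc = 25+4 = 29
i=2,k=4: not 2>4, acc = 29+4 = 33
i=2,k=5: not 2>5, acc = 33+4 = 37
i=3,k=1: 3>1, acc = 37+2 = 39
i=3,k=2: 3>2, acc = 39+1 = 40
i=3,k=3: not 3>3, acc = 40+4 = 44
i=3,k=4: not 3>4, acc = 44+4 = 48
i=3,k=5: not 3>5, acc = 48+4 = 52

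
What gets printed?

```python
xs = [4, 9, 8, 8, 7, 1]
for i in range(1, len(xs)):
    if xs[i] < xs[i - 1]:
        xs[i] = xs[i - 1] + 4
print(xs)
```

i=1: 9>=4, unchanged → [4, 9, 8, 8, 7, 1]
i=2: 8<9, xs[2] = 9+4 = 13 → [4, 9, 13, 8, 7, 1]
i=3: 8<13, xs[3] = 13+4 = 17 → [4, 9, 13, 17, 7, 1]
i=4: 7<17, xs[4] = 17+4 = 21 → [4, 9, 13, 17, 21, 1]
i=5: 1<21, xs[5] = 21+4 = 25 → [4, 9, 13, 17, 21, 25]

[4, 9, 13, 17, 21, 25]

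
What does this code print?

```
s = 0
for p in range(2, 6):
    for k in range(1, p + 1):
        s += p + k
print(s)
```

88

p=2,k=1: s = 0+3 = 3
p=2,k=2: s = 3+4 = 7
p=3,k=1: s = 7+4 = 11
p=3,k=2: s = 11+5 = 16
p=3,k=3: s = 16+6 = 22
p=4,k=1: s = 22+5 = 27
p=4,k=2: s = 27+6 = 33
p=4,k=3: s = 33+7 = 40
p=4,k=4: s = 40+8 = 48
p=5,k=1: s = 48+6 = 54
p=5,k=2: s = 54+7 = 61
p=5,k=3: s = 61+8 = 69
p=5,k=4: s = 69+9 = 78
p=5,k=5: s = 78+10 = 88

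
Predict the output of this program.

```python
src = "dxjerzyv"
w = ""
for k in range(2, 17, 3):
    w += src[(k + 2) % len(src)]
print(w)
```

k=2: add src[4]='r' → 'r'
k=5: add src[7]='v' → 'rv'
k=8: add src[2]='j' → 'rvj'
k=11: add src[5]='z' → 'rvjz'
k=14: add src[0]='d' → 'rvjzd'

rvjzd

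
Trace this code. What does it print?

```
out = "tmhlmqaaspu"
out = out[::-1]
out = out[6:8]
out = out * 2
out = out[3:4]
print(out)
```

l

reverse → 'upsaaqmlhmt'
slice [6:8] → 'ml'
repeat ×2 → 'mlml'
slice [3:4] → 'l'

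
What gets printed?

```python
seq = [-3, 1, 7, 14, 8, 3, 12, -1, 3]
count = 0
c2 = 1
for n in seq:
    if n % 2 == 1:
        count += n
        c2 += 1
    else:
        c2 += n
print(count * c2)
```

n=-3: odd, count = 0+(-3) = -3; c2=2
n=1: odd, count = (-3)+1 = -2; c2=3
n=7: odd, count = (-2)+7 = 5; c2=4
n=14: not odd; c2=18
n=8: not odd; c2=26
n=3: odd, count = 5+3 = 8; c2=27
n=12: not odd; c2=39
n=-1: odd, count = 8+(-1) = 7; c2=40
n=3: odd, count = 7+3 = 10; c2=41
count*c2 = 10*41 = 410

410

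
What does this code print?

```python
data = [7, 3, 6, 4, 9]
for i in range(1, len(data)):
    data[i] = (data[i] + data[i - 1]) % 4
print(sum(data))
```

10

i=1: data[1] = (3+7)%4 = 2 → [7, 2, 6, 4, 9]
i=2: data[2] = (6+2)%4 = 0 → [7, 2, 0, 4, 9]
i=3: data[3] = (4+0)%4 = 0 → [7, 2, 0, 0, 9]
i=4: data[4] = (9+0)%4 = 1 → [7, 2, 0, 0, 1]
sum = 10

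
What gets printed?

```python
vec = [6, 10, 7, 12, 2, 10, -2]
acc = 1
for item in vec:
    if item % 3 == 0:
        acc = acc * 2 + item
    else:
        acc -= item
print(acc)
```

item=6: %3==0, acc = 1*2+6 = 8
item=10: not %3==0, acc = 8-10 = -2
item=7: not %3==0, acc = (-2)-7 = -9
item=12: %3==0, acc = (-9)*2+12 = -6
item=2: not %3==0, acc = (-6)-2 = -8
item=10: not %3==0, acc = (-8)-10 = -18
item=-2: not %3==0, acc = (-18)-(-2) = -16

-16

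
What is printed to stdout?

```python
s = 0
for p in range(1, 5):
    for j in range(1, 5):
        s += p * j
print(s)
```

p=1,j=1: s = 0+1 = 1
p=1,j=2: s = 1+2 = 3
p=1,j=3: s = 3+3 = 6
p=1,j=4: s = 6+4 = 10
p=2,j=1: s = 10+2 = 12
p=2,j=2: s = 12+4 = 16
p=2,j=3: s = 16+6 = 22
p=2,j=4: s = 22+8 = 30
p=3,j=1: s = 30+3 = 33
p=3,j=2: s = 33+6 = 39
p=3,j=3: s = 39+9 = 48
p=3,j=4: s = 48+12 = 60
p=4,j=1: s = 60+4 = 64
p=4,j=2: s = 64+8 = 72
p=4,j=3: s = 72+12 = 84
p=4,j=4: s = 84+16 = 100

100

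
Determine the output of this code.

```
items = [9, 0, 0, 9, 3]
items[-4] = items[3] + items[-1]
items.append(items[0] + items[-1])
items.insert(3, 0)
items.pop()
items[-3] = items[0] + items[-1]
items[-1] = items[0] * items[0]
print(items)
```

items[-4] = items[3]+items[-1] = 9+3 = 12 → [9, 12, 0, 9, 3]
append items[0]+items[-1] = 9+3 = 12 → [9, 12, 0, 9, 3, 12]
insert 0 at 3 → [9, 12, 0, 0, 9, 3, 12]
pop() removes 12 → [9, 12, 0, 0, 9, 3]
items[-3] = items[0]+items[-1] = 9+3 = 12 → [9, 12, 0, 12, 9, 3]
items[-1] = items[0]*items[0] = 9*9 = 81 → [9, 12, 0, 12, 9, 81]

[9, 12, 0, 12, 9, 81]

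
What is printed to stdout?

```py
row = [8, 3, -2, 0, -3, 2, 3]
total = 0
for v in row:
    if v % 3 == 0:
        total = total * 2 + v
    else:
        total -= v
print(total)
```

v=8: not %3==0, total = 0-8 = -8
v=3: %3==0, total = (-8)*2+3 = -13
v=-2: not %3==0, total = (-13)-(-2) = -11
v=0: %3==0, total = (-11)*2+0 = -22
v=-3: %3==0, total = (-22)*2+(-3) = -47
v=2: not %3==0, total = (-47)-2 = -49
v=3: %3==0, total = (-49)*2+3 = -95

-95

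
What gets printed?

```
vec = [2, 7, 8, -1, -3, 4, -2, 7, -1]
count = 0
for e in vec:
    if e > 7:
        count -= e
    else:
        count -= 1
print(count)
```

-16

e=2: not >7, count = 0-1 = -1
e=7: not >7, count = (-1)-1 = -2
e=8: >7, count = (-2)-8 = -10
e=-1: not >7, count = (-10)-1 = -11
e=-3: not >7, count = (-11)-1 = -12
e=4: not >7, count = (-12)-1 = -13
e=-2: not >7, count = (-13)-1 = -14
e=7: not >7, count = (-14)-1 = -15
e=-1: not >7, count = (-15)-1 = -16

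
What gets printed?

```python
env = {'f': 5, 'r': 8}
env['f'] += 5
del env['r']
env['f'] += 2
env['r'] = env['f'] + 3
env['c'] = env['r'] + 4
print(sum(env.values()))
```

46

env['f'] = 5+5 = 10 → {'f': 10, 'r': 8}
del 'r' → {'f': 10}
env['f'] = 10+2 = 12 → {'f': 12}
env['r'] = env['f']+3 = 15 → {'f': 12, 'r': 15}
env['c'] = env['r']+4 = 19 → {'f': 12, 'r': 15, 'c': 19}
sum of values = 46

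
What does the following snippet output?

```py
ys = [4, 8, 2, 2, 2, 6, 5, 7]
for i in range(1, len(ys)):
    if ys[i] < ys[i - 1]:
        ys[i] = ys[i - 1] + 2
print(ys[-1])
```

i=1: 8>=4, unchanged → [4, 8, 2, 2, 2, 6, 5, 7]
i=2: 2<8, ys[2] = 8+2 = 10 → [4, 8, 10, 2, 2, 6, 5, 7]
i=3: 2<10, ys[3] = 10+2 = 12 → [4, 8, 10, 12, 2, 6, 5, 7]
i=4: 2<12, ys[4] = 12+2 = 14 → [4, 8, 10, 12, 14, 6, 5, 7]
i=5: 6<14, ys[5] = 14+2 = 16 → [4, 8, 10, 12, 14, 16, 5, 7]
i=6: 5<16, ys[6] = 16+2 = 18 → [4, 8, 10, 12, 14, 16, 18, 7]
i=7: 7<18, ys[7] = 18+2 = 20 → [4, 8, 10, 12, 14, 16, 18, 20]

20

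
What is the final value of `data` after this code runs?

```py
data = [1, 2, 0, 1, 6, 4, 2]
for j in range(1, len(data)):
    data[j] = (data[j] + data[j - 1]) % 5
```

[1, 3, 3, 4, 0, 4, 1]

j=1: data[1] = (2+1)%5 = 3 → [1, 3, 0, 1, 6, 4, 2]
j=2: data[2] = (0+3)%5 = 3 → [1, 3, 3, 1, 6, 4, 2]
j=3: data[3] = (1+3)%5 = 4 → [1, 3, 3, 4, 6, 4, 2]
j=4: data[4] = (6+4)%5 = 0 → [1, 3, 3, 4, 0, 4, 2]
j=5: data[5] = (4+0)%5 = 4 → [1, 3, 3, 4, 0, 4, 2]
j=6: data[6] = (2+4)%5 = 1 → [1, 3, 3, 4, 0, 4, 1]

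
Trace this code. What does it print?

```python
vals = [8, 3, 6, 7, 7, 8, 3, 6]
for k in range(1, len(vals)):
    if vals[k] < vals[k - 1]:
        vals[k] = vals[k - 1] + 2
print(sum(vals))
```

k=1: 3<8, vals[1] = 8+2 = 10 → [8, 10, 6, 7, 7, 8, 3, 6]
k=2: 6<10, vals[2] = 10+2 = 12 → [8, 10, 12, 7, 7, 8, 3, 6]
k=3: 7<12, vals[3] = 12+2 = 14 → [8, 10, 12, 14, 7, 8, 3, 6]
k=4: 7<14, vals[4] = 14+2 = 16 → [8, 10, 12, 14, 16, 8, 3, 6]
k=5: 8<16, vals[5] = 16+2 = 18 → [8, 10, 12, 14, 16, 18, 3, 6]
k=6: 3<18, vals[6] = 18+2 = 20 → [8, 10, 12, 14, 16, 18, 20, 6]
k=7: 6<20, vals[7] = 20+2 = 22 → [8, 10, 12, 14, 16, 18, 20, 22]
sum = 120

120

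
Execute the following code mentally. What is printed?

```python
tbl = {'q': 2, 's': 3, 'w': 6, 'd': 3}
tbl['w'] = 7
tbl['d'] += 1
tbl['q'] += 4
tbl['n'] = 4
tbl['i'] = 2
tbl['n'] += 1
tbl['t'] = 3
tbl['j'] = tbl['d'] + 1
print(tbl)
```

{'q': 6, 's': 3, 'w': 7, 'd': 4, 'n': 5, 'i': 2, 't': 3, 'j': 5}

tbl['w'] = 7 → {'q': 2, 's': 3, 'w': 7, 'd': 3}
tbl['d'] = 3+1 = 4 → {'q': 2, 's': 3, 'w': 7, 'd': 4}
tbl['q'] = 2+4 = 6 → {'q': 6, 's': 3, 'w': 7, 'd': 4}
tbl['n'] = 4 → {'q': 6, 's': 3, 'w': 7, 'd': 4, 'n': 4}
tbl['i'] = 2 → {'q': 6, 's': 3, 'w': 7, 'd': 4, 'n': 4, 'i': 2}
tbl['n'] = 4+1 = 5 → {'q': 6, 's': 3, 'w': 7, 'd': 4, 'n': 5, 'i': 2}
tbl['t'] = 3 → {'q': 6, 's': 3, 'w': 7, 'd': 4, 'n': 5, 'i': 2, 't': 3}
tbl['j'] = tbl['d']+1 = 5 → {'q': 6, 's': 3, 'w': 7, 'd': 4, 'n': 5, 'i': 2, 't': 3, 'j': 5}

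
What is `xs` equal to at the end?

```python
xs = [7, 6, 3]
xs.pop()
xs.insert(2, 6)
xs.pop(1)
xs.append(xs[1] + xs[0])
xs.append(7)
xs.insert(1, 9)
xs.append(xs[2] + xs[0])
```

pop() removes 3 → [7, 6]
insert 6 at 2 → [7, 6, 6]
pop(1) removes 6 → [7, 6]
append xs[1]+xs[0] = 6+7 = 13 → [7, 6, 13]
append 7 → [7, 6, 13, 7]
insert 9 at 1 → [7, 9, 6, 13, 7]
append xs[2]+xs[0] = 6+7 = 13 → [7, 9, 6, 13, 7, 13]

[7, 9, 6, 13, 7, 13]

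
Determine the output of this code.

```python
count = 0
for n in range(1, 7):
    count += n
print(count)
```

n=1: count = 0+1 = 1
n=2: count = 1+2 = 3
n=3: count = 3+3 = 6
n=4: count = 6+4 = 10
n=5: count = 10+5 = 15
n=6: count = 15+6 = 21

21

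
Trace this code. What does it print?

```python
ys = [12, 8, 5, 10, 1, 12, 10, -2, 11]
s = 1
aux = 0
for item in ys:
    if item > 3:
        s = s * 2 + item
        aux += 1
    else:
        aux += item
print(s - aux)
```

item=12: >3, s = 1*2+12 = 14; aux=1
item=8: >3, s = 14*2+8 = 36; aux=2
item=5: >3, s = 36*2+5 = 77; aux=3
item=10: >3, s = 77*2+10 = 164; aux=4
item=1: not >3; aux=5
item=12: >3, s = 164*2+12 = 340; aux=6
item=10: >3, s = 340*2+10 = 690; aux=7
item=-2: not >3; aux=5
item=11: >3, s = 690*2+11 = 1391; aux=6
s-aux = 1391-6 = 1385

1385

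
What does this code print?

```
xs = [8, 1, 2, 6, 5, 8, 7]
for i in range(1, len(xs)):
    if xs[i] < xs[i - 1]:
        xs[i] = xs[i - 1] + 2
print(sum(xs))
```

i=1: 1<8, xs[1] = 8+2 = 10 → [8, 10, 2, 6, 5, 8, 7]
i=2: 2<10, xs[2] = 10+2 = 12 → [8, 10, 12, 6, 5, 8, 7]
i=3: 6<12, xs[3] = 12+2 = 14 → [8, 10, 12, 14, 5, 8, 7]
i=4: 5<14, xs[4] = 14+2 = 16 → [8, 10, 12, 14, 16, 8, 7]
i=5: 8<16, xs[5] = 16+2 = 18 → [8, 10, 12, 14, 16, 18, 7]
i=6: 7<18, xs[6] = 18+2 = 20 → [8, 10, 12, 14, 16, 18, 20]
sum = 98

98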